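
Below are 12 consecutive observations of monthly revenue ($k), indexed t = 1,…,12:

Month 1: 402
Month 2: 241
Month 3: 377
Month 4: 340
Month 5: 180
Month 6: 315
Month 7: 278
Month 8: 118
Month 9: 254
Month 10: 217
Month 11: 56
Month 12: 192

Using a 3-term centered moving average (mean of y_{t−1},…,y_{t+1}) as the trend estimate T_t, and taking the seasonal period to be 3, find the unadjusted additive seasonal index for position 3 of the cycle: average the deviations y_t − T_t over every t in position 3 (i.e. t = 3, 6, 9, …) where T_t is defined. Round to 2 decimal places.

Season position 3 occurs at t = 3, 6, 9 (where T_t is defined).
t=3: T_3 = 319.3333; y_3 − T_3 = 377 − 319.3333 = 57.6667
t=6: T_6 = 257.6667; y_6 − T_6 = 315 − 257.6667 = 57.3333
t=9: T_9 = 196.3333; y_9 − T_9 = 254 − 196.3333 = 57.6667
Mean deviation: (57.6667 + 57.3333 + 57.6667) / 3 = 57.56

57.56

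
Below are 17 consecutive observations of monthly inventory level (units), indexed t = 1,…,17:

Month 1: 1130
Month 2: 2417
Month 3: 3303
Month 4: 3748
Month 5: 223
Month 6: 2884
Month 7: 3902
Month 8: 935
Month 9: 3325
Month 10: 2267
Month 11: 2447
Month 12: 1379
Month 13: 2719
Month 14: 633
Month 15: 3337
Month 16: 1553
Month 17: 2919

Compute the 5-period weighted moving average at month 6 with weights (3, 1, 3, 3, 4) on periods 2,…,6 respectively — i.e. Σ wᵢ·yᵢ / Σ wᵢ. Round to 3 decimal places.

Weighted sum: 3·2417 + 1·3303 + 3·3748 + 3·223 + 4·2884 = 7251 + 3303 + 11244 + 669 + 11536 = 34003
Weight total: 3 + 1 + 3 + 3 + 4 = 14
WMA = 34003 / 14 = 2428.786

2428.786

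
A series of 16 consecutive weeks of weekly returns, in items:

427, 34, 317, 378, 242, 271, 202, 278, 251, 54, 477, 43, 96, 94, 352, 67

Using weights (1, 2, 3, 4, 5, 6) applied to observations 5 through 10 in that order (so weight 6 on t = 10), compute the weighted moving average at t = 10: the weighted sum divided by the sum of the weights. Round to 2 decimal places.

Weighted sum: 1·242 + 2·271 + 3·202 + 4·278 + 5·251 + 6·54 = 242 + 542 + 606 + 1112 + 1255 + 324 = 4081
Weight total: 1 + 2 + 3 + 4 + 5 + 6 = 21
WMA = 4081 / 21 = 194.33

194.33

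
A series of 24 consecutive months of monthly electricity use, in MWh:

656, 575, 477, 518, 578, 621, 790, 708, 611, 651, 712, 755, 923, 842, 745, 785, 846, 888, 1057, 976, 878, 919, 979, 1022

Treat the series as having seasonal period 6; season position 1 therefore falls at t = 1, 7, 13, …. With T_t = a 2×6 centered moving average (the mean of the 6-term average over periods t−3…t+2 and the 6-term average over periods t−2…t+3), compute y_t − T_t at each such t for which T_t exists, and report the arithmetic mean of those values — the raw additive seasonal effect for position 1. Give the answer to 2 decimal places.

Season position 1 occurs at t = 7, 13, 19 (where T_t is defined).
t=7: T_7 = 648.7500; y_7 − T_7 = 790 − 648.7500 = 141.2500
t=13: T_13 = 782.5000; y_13 − T_13 = 923 − 782.5000 = 140.5000
t=19: T_19 = 916.1667; y_19 − T_19 = 1057 − 916.1667 = 140.8333
Mean deviation: (141.2500 + 140.5000 + 140.8333) / 3 = 140.86

140.86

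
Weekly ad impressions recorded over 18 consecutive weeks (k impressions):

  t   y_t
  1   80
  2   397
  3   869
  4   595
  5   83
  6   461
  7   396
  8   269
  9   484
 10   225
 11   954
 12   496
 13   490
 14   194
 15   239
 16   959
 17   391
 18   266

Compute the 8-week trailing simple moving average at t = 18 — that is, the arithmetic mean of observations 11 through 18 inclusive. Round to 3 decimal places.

Sum of periods 11–18: 954 + 496 + 490 + 194 + 239 + 959 + 391 + 266 = 3989
Divide by 8: 3989 / 8 = 498.625

498.625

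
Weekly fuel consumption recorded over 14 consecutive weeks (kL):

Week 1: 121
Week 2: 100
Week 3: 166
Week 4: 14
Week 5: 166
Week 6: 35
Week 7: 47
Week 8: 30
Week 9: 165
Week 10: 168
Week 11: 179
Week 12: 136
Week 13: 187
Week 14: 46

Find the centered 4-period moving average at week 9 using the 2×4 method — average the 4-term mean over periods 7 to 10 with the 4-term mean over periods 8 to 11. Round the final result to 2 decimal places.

Sum over 7–10: 47 + 30 + 165 + 168 = 410
Sum over 8–11: 30 + 165 + 168 + 179 = 542
CMA at t=9 = (410 + 542) / (2·4) = 952 / 8 = 119.00

119.00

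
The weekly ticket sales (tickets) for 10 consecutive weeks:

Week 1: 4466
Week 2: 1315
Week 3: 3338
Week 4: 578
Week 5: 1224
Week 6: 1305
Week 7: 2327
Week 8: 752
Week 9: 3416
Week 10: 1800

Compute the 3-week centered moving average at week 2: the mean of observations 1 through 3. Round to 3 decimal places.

3039.667

Sum of periods 1–3: 4466 + 1315 + 3338 = 9119
Divide by 3: 9119 / 3 = 3039.667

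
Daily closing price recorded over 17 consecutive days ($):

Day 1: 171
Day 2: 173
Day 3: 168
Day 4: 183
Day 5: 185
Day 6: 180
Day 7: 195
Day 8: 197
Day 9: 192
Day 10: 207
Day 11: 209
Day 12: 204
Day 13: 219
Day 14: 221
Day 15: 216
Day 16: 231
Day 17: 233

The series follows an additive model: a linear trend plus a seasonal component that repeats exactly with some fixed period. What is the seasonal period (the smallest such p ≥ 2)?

3

First differences y_{t+1} − y_t: 2, -5, 15, 2, -5, 15, 2, -5, …
The difference pattern repeats every 3 terms and not for any smaller step, so p = 3.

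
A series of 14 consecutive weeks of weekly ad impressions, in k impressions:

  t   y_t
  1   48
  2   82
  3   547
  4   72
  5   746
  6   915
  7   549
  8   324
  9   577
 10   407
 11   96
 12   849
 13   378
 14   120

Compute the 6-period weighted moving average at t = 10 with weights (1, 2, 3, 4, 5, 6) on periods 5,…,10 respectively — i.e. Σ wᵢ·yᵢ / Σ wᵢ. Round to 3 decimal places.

516.476

Weighted sum: 1·746 + 2·915 + 3·549 + 4·324 + 5·577 + 6·407 = 746 + 1830 + 1647 + 1296 + 2885 + 2442 = 10846
Weight total: 1 + 2 + 3 + 4 + 5 + 6 = 21
WMA = 10846 / 21 = 516.476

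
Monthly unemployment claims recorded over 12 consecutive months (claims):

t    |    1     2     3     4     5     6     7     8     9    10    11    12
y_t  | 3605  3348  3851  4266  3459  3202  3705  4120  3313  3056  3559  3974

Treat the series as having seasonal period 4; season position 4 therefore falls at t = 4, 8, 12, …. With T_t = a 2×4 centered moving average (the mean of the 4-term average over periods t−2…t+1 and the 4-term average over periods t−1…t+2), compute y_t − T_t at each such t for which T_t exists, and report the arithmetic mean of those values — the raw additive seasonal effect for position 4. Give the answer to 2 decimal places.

Season position 4 occurs at t = 4, 8 (where T_t is defined).
t=4: T_4 = 3712.7500; y_4 − T_4 = 4266 − 3712.7500 = 553.2500
t=8: T_8 = 3566.7500; y_8 − T_8 = 4120 − 3566.7500 = 553.2500
Mean deviation: (553.2500 + 553.2500) / 2 = 553.25

553.25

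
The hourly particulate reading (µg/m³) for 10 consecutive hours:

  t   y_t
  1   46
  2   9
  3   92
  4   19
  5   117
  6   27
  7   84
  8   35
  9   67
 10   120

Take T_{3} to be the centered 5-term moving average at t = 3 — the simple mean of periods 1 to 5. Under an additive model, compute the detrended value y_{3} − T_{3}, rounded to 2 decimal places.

35.40

Trend T_3 = (46 + 9 + 92 + 19 + 117) / 5 = 283/5 = 56.6000
Detrended value: 92 − 56.6000 = 35.40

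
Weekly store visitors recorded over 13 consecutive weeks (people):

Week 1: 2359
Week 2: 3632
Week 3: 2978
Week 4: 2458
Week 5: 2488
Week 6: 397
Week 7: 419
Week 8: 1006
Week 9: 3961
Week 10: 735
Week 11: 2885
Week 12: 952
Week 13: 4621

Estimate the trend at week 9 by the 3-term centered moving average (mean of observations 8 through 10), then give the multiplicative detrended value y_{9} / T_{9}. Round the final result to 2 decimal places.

2.08

Trend T_9 = (1006 + 3961 + 735) / 3 = 5702/3 = 1900.6667
Ratio to trend: 3961 / 1900.6667 = 2.08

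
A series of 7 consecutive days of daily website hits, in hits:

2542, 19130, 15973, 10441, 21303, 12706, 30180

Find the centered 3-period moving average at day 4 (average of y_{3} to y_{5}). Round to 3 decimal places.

15905.667

Sum of periods 3–5: 15973 + 10441 + 21303 = 47717
Divide by 3: 47717 / 3 = 15905.667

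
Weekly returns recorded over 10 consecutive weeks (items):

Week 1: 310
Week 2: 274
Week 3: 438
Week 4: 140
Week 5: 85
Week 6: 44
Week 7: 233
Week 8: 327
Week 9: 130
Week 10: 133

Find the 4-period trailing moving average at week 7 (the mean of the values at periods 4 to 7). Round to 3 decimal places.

125.500

Sum of periods 4–7: 140 + 85 + 44 + 233 = 502
Divide by 4: 502 / 4 = 125.500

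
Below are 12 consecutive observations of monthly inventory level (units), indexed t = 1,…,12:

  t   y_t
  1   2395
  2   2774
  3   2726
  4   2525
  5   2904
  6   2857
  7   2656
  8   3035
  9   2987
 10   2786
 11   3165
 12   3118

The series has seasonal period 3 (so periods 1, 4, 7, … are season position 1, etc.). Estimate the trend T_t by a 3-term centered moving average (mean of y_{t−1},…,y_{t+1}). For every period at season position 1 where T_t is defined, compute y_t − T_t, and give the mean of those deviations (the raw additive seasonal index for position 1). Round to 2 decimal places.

-193.33

Season position 1 occurs at t = 4, 7, 10 (where T_t is defined).
t=4: T_4 = 2718.3333; y_4 − T_4 = 2525 − 2718.3333 = -193.3333
t=7: T_7 = 2849.3333; y_7 − T_7 = 2656 − 2849.3333 = -193.3333
t=10: T_10 = 2979.3333; y_10 − T_10 = 2786 − 2979.3333 = -193.3333
Mean deviation: (-193.3333 + -193.3333 + -193.3333) / 3 = -193.33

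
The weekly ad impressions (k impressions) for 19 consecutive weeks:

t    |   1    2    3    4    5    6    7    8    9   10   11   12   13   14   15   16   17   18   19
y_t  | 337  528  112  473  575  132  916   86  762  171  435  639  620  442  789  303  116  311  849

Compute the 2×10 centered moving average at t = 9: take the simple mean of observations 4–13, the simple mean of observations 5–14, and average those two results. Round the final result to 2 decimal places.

Sum over 4–13: 473 + 575 + 132 + 916 + 86 + 762 + 171 + 435 + 639 + 620 = 4809
Sum over 5–14: 575 + 132 + 916 + 86 + 762 + 171 + 435 + 639 + 620 + 442 = 4778
CMA at t=9 = (4809 + 4778) / (2·10) = 9587 / 20 = 479.35

479.35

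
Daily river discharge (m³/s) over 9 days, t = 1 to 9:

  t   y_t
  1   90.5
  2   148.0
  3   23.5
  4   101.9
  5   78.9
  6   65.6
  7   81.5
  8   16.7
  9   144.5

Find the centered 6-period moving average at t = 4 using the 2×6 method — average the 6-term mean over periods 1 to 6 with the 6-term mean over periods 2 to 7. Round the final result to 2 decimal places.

83.98

Sum over 1–6: 90.5 + 148.0 + 23.5 + 101.9 + 78.9 + 65.6 = 508.4
Sum over 2–7: 148.0 + 23.5 + 101.9 + 78.9 + 65.6 + 81.5 = 499.4
CMA at t=4 = (508.4 + 499.4) / (2·6) = 1007.8 / 12 = 83.98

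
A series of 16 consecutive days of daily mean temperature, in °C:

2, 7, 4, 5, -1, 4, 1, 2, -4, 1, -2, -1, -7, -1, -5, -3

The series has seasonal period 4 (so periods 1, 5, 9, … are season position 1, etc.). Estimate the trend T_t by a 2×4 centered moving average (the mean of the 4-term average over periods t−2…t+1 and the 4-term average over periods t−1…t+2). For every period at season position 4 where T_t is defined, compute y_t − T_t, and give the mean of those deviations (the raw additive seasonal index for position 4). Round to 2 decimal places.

Season position 4 occurs at t = 4, 8, 12 (where T_t is defined).
t=4: T_4 = 3.3750; y_4 − T_4 = 5 − 3.3750 = 1.6250
t=8: T_8 = 0.3750; y_8 − T_8 = 2 − 0.3750 = 1.6250
t=12: T_12 = -2.5000; y_12 − T_12 = -1 − -2.5000 = 1.5000
Mean deviation: (1.6250 + 1.6250 + 1.5000) / 3 = 1.58

1.58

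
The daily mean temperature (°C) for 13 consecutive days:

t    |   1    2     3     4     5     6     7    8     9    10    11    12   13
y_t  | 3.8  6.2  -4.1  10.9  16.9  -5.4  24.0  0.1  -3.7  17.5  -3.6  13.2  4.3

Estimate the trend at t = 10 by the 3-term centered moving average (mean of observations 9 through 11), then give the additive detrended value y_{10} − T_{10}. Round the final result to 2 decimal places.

Trend T_10 = ((-3.7) + 17.5 + (-3.6)) / 3 = 10.2/3 = 3.4000
Detrended value: 17.5 − 3.4000 = 14.10

14.10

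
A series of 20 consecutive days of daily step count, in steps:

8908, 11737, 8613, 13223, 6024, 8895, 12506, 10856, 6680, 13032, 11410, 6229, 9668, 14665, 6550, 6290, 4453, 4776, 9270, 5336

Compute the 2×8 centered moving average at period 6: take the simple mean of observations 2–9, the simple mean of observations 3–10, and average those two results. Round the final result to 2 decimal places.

9897.69

Sum over 2–9: 11737 + 8613 + 13223 + 6024 + 8895 + 12506 + 10856 + 6680 = 78534
Sum over 3–10: 8613 + 13223 + 6024 + 8895 + 12506 + 10856 + 6680 + 13032 = 79829
CMA at t=6 = (78534 + 79829) / (2·8) = 158363 / 16 = 9897.69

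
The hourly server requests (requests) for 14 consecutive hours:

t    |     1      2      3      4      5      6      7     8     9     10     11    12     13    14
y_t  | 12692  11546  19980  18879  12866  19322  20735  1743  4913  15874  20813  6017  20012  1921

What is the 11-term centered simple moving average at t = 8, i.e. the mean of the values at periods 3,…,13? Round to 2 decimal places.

Sum of periods 3–13: 19980 + 18879 + 12866 + 19322 + 20735 + 1743 + 4913 + 15874 + 20813 + 6017 + 20012 = 161154
Divide by 11: 161154 / 11 = 14650.36

14650.36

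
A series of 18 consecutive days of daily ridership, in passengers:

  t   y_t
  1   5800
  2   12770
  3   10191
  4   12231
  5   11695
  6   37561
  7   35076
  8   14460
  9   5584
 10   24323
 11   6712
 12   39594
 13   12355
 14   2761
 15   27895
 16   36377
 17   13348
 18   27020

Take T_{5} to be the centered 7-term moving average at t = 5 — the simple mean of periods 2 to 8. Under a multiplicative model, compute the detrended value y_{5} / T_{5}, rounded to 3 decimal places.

Trend T_5 = (12770 + 10191 + 12231 + 11695 + 37561 + 35076 + 14460) / 7 = 133984/7 = 19140.57143
Ratio to trend: 11695 / 19140.57143 = 0.611

0.611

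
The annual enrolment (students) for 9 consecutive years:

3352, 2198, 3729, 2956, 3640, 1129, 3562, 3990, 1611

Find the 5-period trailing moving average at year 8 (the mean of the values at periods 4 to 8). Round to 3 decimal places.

3055.400

Sum of periods 4–8: 2956 + 3640 + 1129 + 3562 + 3990 = 15277
Divide by 5: 15277 / 5 = 3055.400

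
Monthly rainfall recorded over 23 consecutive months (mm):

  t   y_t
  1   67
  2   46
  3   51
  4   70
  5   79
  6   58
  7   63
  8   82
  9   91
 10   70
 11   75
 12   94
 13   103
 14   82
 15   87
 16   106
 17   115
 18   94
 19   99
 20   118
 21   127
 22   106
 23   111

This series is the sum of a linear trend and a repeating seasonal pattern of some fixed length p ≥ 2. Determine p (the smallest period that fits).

4

First differences y_{t+1} − y_t: -21, 5, 19, 9, -21, 5, 19, 9, -21, 5, …
The difference pattern repeats every 4 terms and not for any smaller step, so p = 4.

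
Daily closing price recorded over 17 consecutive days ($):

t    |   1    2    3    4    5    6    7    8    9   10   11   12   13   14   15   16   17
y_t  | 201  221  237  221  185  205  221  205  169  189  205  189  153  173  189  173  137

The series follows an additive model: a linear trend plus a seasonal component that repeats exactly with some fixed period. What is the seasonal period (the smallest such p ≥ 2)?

4

First differences y_{t+1} − y_t: 20, 16, -16, -36, 20, 16, -16, -36, 20, 16, …
The difference pattern repeats every 4 terms and not for any smaller step, so p = 4.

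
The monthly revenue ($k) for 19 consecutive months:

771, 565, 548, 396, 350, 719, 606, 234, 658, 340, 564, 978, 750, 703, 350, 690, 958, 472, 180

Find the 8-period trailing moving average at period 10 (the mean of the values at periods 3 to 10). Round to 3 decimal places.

481.375

Sum of periods 3–10: 548 + 396 + 350 + 719 + 606 + 234 + 658 + 340 = 3851
Divide by 8: 3851 / 8 = 481.375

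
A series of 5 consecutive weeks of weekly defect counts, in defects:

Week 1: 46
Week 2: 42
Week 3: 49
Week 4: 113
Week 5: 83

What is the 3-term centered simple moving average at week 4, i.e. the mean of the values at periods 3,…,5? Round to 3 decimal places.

Sum of periods 3–5: 49 + 113 + 83 = 245
Divide by 3: 245 / 3 = 81.667

81.667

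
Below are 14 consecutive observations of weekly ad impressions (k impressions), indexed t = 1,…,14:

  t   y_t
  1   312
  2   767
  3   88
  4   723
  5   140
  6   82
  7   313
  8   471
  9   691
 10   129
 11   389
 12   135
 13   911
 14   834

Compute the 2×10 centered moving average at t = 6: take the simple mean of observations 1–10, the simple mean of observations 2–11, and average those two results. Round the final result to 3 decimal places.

Sum over 1–10: 312 + 767 + 88 + 723 + 140 + 82 + 313 + 471 + 691 + 129 = 3716
Sum over 2–11: 767 + 88 + 723 + 140 + 82 + 313 + 471 + 691 + 129 + 389 = 3793
CMA at t=6 = (3716 + 3793) / (2·10) = 7509 / 20 = 375.450

375.450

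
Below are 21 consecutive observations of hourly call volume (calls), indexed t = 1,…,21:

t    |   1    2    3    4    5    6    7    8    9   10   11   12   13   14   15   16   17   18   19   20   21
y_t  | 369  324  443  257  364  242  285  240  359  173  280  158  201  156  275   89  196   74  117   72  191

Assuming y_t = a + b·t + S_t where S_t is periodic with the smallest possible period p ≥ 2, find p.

First differences y_{t+1} − y_t: -45, 119, -186, 107, -122, 43, -45, 119, -186, 107, -122, 43, -45, 119, …
The difference pattern repeats every 6 terms and not for any smaller step, so p = 6.

6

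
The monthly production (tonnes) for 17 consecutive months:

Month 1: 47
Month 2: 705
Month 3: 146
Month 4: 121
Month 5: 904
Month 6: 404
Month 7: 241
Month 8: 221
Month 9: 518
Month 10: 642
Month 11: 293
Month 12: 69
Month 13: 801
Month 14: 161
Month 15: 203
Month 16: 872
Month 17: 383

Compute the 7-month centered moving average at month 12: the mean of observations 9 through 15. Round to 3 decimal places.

Sum of periods 9–15: 518 + 642 + 293 + 69 + 801 + 161 + 203 = 2687
Divide by 7: 2687 / 7 = 383.857

383.857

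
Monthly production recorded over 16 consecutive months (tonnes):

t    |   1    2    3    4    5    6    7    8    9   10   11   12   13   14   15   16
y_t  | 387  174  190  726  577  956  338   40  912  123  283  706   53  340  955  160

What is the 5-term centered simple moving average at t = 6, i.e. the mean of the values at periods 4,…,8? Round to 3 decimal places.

Sum of periods 4–8: 726 + 577 + 956 + 338 + 40 = 2637
Divide by 5: 2637 / 5 = 527.400

527.400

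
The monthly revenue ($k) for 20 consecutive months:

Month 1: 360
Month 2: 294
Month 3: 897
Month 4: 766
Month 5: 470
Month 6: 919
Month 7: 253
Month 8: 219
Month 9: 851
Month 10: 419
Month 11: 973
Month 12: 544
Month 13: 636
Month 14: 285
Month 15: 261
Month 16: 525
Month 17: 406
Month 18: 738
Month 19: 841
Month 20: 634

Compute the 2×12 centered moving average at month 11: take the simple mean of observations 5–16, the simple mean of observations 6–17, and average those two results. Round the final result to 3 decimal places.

526.917

Sum over 5–16: 470 + 919 + 253 + 219 + 851 + 419 + 973 + 544 + 636 + 285 + 261 + 525 = 6355
Sum over 6–17: 919 + 253 + 219 + 851 + 419 + 973 + 544 + 636 + 285 + 261 + 525 + 406 = 6291
CMA at t=11 = (6355 + 6291) / (2·12) = 12646 / 24 = 526.917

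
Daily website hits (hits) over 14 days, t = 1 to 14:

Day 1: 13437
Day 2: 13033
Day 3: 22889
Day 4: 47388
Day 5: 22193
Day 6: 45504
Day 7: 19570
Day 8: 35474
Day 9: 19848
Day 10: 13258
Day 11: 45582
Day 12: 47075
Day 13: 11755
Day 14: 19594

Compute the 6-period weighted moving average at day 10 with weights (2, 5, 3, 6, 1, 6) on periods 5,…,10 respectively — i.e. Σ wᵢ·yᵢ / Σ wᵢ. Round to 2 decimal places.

Weighted sum: 2·22193 + 5·45504 + 3·19570 + 6·35474 + 1·19848 + 6·13258 = 44386 + 227520 + 58710 + 212844 + 19848 + 79548 = 642856
Weight total: 2 + 5 + 3 + 6 + 1 + 6 = 23
WMA = 642856 / 23 = 27950.26

27950.26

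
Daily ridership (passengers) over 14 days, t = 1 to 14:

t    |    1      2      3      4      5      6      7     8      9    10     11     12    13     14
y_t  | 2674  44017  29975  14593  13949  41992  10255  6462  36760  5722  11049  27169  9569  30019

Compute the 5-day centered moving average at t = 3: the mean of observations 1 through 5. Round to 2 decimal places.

Sum of periods 1–5: 2674 + 44017 + 29975 + 14593 + 13949 = 105208
Divide by 5: 105208 / 5 = 21041.60

21041.60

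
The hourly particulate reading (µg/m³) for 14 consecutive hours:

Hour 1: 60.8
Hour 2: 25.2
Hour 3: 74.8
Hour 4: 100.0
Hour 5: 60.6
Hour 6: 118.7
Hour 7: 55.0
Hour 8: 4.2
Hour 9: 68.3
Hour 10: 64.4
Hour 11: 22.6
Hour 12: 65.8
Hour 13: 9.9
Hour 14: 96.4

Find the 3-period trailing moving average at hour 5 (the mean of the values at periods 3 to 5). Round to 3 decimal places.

78.467

Sum of periods 3–5: 74.8 + 100.0 + 60.6 = 235.4
Divide by 3: 235.4 / 3 = 78.467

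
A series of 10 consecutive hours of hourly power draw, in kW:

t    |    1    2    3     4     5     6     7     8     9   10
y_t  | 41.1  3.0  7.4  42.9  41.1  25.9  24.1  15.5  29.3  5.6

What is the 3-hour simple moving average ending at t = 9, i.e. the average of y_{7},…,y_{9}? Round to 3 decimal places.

22.967

Sum of periods 7–9: 24.1 + 15.5 + 29.3 = 68.9
Divide by 3: 68.9 / 3 = 22.967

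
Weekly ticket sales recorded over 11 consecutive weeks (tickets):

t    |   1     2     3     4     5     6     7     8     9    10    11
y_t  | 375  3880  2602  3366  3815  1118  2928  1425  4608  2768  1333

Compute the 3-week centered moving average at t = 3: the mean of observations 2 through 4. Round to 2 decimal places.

Sum of periods 2–4: 3880 + 2602 + 3366 = 9848
Divide by 3: 9848 / 3 = 3282.67

3282.67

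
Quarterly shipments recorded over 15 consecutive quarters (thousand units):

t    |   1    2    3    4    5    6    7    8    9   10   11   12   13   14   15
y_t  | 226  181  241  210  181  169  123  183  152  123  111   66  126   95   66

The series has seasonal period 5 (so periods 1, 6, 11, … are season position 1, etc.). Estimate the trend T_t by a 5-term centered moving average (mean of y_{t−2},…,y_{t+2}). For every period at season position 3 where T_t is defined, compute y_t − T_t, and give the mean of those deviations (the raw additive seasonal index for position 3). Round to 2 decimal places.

33.13

Season position 3 occurs at t = 3, 8, 13 (where T_t is defined).
t=3: T_3 = 207.8000; y_3 − T_3 = 241 − 207.8000 = 33.2000
t=8: T_8 = 150.0000; y_8 − T_8 = 183 − 150.0000 = 33.0000
t=13: T_13 = 92.8000; y_13 − T_13 = 126 − 92.8000 = 33.2000
Mean deviation: (33.2000 + 33.0000 + 33.2000) / 3 = 33.13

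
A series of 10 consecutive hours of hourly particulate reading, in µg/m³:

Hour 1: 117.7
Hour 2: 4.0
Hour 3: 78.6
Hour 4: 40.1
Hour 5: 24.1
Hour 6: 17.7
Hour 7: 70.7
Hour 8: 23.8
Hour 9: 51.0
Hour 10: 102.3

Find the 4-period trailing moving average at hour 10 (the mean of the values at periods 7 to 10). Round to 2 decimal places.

61.95

Sum of periods 7–10: 70.7 + 23.8 + 51.0 + 102.3 = 247.8
Divide by 4: 247.8 / 4 = 61.95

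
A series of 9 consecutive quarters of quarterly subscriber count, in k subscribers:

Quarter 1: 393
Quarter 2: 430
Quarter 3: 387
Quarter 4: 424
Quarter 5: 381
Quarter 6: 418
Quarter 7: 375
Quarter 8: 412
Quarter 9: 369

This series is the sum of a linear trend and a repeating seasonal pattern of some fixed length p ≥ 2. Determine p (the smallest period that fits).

First differences y_{t+1} − y_t: 37, -43, 37, -43, 37, -43, …
The difference pattern repeats every 2 terms and not for any smaller step, so p = 2.

2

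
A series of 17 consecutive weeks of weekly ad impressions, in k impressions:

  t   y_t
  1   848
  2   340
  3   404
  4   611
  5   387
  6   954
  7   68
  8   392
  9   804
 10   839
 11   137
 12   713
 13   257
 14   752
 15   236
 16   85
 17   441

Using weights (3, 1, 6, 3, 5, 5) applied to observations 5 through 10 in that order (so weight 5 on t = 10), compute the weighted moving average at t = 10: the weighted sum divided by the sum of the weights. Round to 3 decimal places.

518.000

Weighted sum: 3·387 + 1·954 + 6·68 + 3·392 + 5·804 + 5·839 = 1161 + 954 + 408 + 1176 + 4020 + 4195 = 11914
Weight total: 3 + 1 + 6 + 3 + 5 + 5 = 23
WMA = 11914 / 23 = 518.000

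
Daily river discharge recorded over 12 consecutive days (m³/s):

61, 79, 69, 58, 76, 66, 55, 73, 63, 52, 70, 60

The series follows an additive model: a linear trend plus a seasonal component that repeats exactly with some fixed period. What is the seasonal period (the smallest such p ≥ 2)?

3

First differences y_{t+1} − y_t: 18, -10, -11, 18, -10, -11, 18, -10, …
The difference pattern repeats every 3 terms and not for any smaller step, so p = 3.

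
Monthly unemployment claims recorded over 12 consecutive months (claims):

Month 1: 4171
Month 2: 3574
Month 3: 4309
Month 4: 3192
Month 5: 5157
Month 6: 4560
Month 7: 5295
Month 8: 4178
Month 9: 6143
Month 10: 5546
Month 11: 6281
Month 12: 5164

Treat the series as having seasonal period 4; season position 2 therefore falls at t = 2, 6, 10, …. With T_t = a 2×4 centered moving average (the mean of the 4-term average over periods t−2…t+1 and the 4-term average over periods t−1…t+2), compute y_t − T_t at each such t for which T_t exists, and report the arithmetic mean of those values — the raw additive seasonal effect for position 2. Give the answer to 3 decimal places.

-114.250

Season position 2 occurs at t = 6, 10 (where T_t is defined).
t=6: T_6 = 4674.25000; y_6 − T_6 = 4560 − 4674.25000 = -114.25000
t=10: T_10 = 5660.25000; y_10 − T_10 = 5546 − 5660.25000 = -114.25000
Mean deviation: (-114.25000 + -114.25000) / 2 = -114.250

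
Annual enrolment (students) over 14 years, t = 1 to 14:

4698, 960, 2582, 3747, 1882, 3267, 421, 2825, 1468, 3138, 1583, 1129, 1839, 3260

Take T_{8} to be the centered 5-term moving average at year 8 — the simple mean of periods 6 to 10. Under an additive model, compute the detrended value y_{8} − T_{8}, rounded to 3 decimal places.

Trend T_8 = (3267 + 421 + 2825 + 1468 + 3138) / 5 = 11119/5 = 2223.80000
Detrended value: 2825 − 2223.80000 = 601.200

601.200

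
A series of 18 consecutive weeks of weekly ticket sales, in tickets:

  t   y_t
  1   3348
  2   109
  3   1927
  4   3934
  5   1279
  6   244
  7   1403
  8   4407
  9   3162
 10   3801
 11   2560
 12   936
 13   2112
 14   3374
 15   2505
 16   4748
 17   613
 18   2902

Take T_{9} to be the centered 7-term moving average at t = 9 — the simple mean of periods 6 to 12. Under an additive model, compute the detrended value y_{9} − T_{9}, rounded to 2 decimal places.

Trend T_9 = (244 + 1403 + 4407 + 3162 + 3801 + 2560 + 936) / 7 = 16513/7 = 2359.0000
Detrended value: 3162 − 2359.0000 = 803.00

803.00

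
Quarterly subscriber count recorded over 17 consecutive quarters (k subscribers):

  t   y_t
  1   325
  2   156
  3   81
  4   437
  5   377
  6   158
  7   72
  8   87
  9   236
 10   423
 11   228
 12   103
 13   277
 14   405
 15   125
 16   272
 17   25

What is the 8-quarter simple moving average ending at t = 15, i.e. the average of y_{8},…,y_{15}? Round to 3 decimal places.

Sum of periods 8–15: 87 + 236 + 423 + 228 + 103 + 277 + 405 + 125 = 1884
Divide by 8: 1884 / 8 = 235.500

235.500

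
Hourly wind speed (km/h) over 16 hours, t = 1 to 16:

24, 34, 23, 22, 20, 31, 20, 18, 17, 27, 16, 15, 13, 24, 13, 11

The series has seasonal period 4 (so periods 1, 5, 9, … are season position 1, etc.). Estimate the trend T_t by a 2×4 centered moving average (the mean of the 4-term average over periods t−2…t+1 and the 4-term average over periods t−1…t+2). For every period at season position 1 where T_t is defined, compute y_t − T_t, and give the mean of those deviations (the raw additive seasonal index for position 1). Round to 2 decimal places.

Season position 1 occurs at t = 5, 9, 13 (where T_t is defined).
t=5: T_5 = 23.6250; y_5 − T_5 = 20 − 23.6250 = -3.6250
t=9: T_9 = 20.0000; y_9 − T_9 = 17 − 20.0000 = -3.0000
t=13: T_13 = 16.6250; y_13 − T_13 = 13 − 16.6250 = -3.6250
Mean deviation: (-3.6250 + -3.0000 + -3.6250) / 3 = -3.42

-3.42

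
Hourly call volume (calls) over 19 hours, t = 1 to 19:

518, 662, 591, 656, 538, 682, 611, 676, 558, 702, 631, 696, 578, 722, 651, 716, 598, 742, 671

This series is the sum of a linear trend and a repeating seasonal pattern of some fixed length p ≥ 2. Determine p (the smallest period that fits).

4

First differences y_{t+1} − y_t: 144, -71, 65, -118, 144, -71, 65, -118, 144, -71, …
The difference pattern repeats every 4 terms and not for any smaller step, so p = 4.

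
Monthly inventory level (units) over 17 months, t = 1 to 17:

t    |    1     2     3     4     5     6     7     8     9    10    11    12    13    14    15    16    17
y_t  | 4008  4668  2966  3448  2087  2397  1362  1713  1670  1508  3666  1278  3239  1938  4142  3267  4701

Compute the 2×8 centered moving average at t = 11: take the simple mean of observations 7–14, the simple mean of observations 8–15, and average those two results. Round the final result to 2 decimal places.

2220.50

Sum over 7–14: 1362 + 1713 + 1670 + 1508 + 3666 + 1278 + 3239 + 1938 = 16374
Sum over 8–15: 1713 + 1670 + 1508 + 3666 + 1278 + 3239 + 1938 + 4142 = 19154
CMA at t=11 = (16374 + 19154) / (2·8) = 35528 / 16 = 2220.50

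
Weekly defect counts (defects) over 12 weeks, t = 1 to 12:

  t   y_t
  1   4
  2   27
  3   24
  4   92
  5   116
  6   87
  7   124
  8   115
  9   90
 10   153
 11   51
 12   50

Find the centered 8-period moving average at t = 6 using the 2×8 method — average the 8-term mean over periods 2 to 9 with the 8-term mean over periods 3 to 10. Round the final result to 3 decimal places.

92.250

Sum over 2–9: 27 + 24 + 92 + 116 + 87 + 124 + 115 + 90 = 675
Sum over 3–10: 24 + 92 + 116 + 87 + 124 + 115 + 90 + 153 = 801
CMA at t=6 = (675 + 801) / (2·8) = 1476 / 16 = 92.250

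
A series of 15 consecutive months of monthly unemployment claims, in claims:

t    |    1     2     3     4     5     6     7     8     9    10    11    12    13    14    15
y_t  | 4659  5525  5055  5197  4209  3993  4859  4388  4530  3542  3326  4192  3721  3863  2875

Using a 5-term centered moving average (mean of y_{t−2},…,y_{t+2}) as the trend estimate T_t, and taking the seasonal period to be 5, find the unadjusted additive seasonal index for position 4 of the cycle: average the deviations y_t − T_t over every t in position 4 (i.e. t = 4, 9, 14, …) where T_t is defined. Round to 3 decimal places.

401.100

Season position 4 occurs at t = 4, 9 (where T_t is defined).
t=4: T_4 = 4795.80000; y_4 − T_4 = 5197 − 4795.80000 = 401.20000
t=9: T_9 = 4129.00000; y_9 − T_9 = 4530 − 4129.00000 = 401.00000
Mean deviation: (401.20000 + 401.00000) / 2 = 401.100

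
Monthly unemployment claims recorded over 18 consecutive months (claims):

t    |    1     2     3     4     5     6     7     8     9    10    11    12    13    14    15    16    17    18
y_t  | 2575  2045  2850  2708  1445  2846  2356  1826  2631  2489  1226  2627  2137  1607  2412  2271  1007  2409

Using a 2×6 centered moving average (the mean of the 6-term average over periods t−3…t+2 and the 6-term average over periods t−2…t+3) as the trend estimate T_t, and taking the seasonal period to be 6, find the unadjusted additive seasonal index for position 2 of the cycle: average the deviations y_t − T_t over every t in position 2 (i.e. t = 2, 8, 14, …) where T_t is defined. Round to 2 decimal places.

-421.33

Season position 2 occurs at t = 8, 14 (where T_t is defined).
t=8: T_8 = 2247.2500; y_8 − T_8 = 1826 − 2247.2500 = -421.2500
t=14: T_14 = 2028.4167; y_14 − T_14 = 1607 − 2028.4167 = -421.4167
Mean deviation: (-421.2500 + -421.4167) / 2 = -421.33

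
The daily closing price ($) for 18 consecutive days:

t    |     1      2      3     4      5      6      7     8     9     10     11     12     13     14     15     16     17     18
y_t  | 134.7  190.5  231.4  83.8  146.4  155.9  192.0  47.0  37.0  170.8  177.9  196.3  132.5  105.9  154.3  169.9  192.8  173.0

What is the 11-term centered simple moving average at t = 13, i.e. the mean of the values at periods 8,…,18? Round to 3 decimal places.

Sum of periods 8–18: 47.0 + 37.0 + 170.8 + 177.9 + 196.3 + 132.5 + 105.9 + 154.3 + 169.9 + 192.8 + 173.0 = 1557.4
Divide by 11: 1557.4 / 11 = 141.582

141.582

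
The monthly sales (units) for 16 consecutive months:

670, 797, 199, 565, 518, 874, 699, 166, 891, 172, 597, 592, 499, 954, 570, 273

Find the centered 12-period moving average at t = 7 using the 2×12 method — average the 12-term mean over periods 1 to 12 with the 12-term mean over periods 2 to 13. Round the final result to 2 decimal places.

554.54

Sum over 1–12: 670 + 797 + 199 + 565 + 518 + 874 + 699 + 166 + 891 + 172 + 597 + 592 = 6740
Sum over 2–13: 797 + 199 + 565 + 518 + 874 + 699 + 166 + 891 + 172 + 597 + 592 + 499 = 6569
CMA at t=7 = (6740 + 6569) / (2·12) = 13309 / 24 = 554.54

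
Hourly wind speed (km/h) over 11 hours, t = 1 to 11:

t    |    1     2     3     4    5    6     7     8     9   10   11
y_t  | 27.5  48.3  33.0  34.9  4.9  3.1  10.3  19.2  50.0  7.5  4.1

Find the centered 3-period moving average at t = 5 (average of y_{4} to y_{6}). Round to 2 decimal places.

14.30

Sum of periods 4–6: 34.9 + 4.9 + 3.1 = 42.9
Divide by 3: 42.9 / 3 = 14.30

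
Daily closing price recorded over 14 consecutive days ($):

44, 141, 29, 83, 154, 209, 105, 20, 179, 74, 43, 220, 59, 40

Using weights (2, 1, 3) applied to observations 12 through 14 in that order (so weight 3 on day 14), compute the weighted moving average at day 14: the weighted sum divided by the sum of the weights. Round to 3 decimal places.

103.167

Weighted sum: 2·220 + 1·59 + 3·40 = 440 + 59 + 120 = 619
Weight total: 2 + 1 + 3 = 6
WMA = 619 / 6 = 103.167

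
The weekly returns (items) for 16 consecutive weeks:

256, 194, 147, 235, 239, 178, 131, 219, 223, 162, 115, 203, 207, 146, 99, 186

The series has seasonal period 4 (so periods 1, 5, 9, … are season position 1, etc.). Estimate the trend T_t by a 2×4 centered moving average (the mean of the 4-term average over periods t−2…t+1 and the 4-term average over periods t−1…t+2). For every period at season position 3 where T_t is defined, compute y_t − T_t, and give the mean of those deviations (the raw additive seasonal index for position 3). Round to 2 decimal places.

Season position 3 occurs at t = 3, 7, 11 (where T_t is defined).
t=3: T_3 = 205.8750; y_3 − T_3 = 147 − 205.8750 = -58.8750
t=7: T_7 = 189.7500; y_7 − T_7 = 131 − 189.7500 = -58.7500
t=11: T_11 = 173.7500; y_11 − T_11 = 115 − 173.7500 = -58.7500
Mean deviation: (-58.8750 + -58.7500 + -58.7500) / 3 = -58.79

-58.79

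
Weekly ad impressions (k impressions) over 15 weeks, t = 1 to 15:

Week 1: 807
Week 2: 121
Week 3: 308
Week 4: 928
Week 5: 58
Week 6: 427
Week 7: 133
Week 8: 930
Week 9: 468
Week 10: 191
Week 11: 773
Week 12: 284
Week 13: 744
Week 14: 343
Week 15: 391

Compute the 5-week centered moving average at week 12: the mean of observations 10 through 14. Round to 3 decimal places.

467.000

Sum of periods 10–14: 191 + 773 + 284 + 744 + 343 = 2335
Divide by 5: 2335 / 5 = 467.000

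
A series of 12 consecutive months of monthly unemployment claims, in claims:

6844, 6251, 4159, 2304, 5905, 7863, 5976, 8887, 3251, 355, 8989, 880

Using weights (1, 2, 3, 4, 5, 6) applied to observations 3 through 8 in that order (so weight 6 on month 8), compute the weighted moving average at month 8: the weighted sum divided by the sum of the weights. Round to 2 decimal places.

Weighted sum: 1·4159 + 2·2304 + 3·5905 + 4·7863 + 5·5976 + 6·8887 = 4159 + 4608 + 17715 + 31452 + 29880 + 53322 = 141136
Weight total: 1 + 2 + 3 + 4 + 5 + 6 = 21
WMA = 141136 / 21 = 6720.76

6720.76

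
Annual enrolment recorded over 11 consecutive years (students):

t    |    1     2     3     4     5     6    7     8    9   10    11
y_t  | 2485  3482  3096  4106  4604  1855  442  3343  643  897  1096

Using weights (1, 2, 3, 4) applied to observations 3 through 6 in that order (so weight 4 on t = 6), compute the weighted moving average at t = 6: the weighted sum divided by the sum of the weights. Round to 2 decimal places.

3254.00

Weighted sum: 1·3096 + 2·4106 + 3·4604 + 4·1855 = 3096 + 8212 + 13812 + 7420 = 32540
Weight total: 1 + 2 + 3 + 4 = 10
WMA = 32540 / 10 = 3254.00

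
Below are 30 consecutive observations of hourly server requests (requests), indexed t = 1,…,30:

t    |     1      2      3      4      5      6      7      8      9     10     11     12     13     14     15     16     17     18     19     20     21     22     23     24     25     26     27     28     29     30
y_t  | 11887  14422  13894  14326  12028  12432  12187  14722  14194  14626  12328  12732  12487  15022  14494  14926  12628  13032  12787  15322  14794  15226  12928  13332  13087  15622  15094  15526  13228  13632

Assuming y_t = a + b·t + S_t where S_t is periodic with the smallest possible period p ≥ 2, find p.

6

First differences y_{t+1} − y_t: 2535, -528, 432, -2298, 404, -245, 2535, -528, 432, -2298, 404, -245, 2535, -528, …
The difference pattern repeats every 6 terms and not for any smaller step, so p = 6.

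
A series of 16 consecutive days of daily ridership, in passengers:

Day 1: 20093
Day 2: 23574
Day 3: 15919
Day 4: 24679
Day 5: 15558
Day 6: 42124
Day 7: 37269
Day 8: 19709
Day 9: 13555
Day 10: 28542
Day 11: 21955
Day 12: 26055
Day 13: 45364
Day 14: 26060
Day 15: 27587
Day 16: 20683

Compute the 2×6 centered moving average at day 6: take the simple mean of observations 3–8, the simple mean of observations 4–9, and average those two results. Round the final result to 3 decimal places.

25679.333

Sum over 3–8: 15919 + 24679 + 15558 + 42124 + 37269 + 19709 = 155258
Sum over 4–9: 24679 + 15558 + 42124 + 37269 + 19709 + 13555 = 152894
CMA at t=6 = (155258 + 152894) / (2·6) = 308152 / 12 = 25679.333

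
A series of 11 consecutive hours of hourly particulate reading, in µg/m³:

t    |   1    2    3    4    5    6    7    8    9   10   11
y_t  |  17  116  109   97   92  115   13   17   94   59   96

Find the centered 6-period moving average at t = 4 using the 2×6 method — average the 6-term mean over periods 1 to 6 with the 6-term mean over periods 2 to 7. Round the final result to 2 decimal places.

90.67

Sum over 1–6: 17 + 116 + 109 + 97 + 92 + 115 = 546
Sum over 2–7: 116 + 109 + 97 + 92 + 115 + 13 = 542
CMA at t=4 = (546 + 542) / (2·6) = 1088 / 12 = 90.67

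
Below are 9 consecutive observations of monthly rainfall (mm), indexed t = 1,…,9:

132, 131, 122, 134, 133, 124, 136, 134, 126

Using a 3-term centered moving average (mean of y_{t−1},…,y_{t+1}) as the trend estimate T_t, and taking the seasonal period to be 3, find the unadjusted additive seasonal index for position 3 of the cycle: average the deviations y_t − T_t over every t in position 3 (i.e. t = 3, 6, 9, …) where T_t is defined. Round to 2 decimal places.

Season position 3 occurs at t = 3, 6 (where T_t is defined).
t=3: T_3 = 129.0000; y_3 − T_3 = 122 − 129.0000 = -7.0000
t=6: T_6 = 131.0000; y_6 − T_6 = 124 − 131.0000 = -7.0000
Mean deviation: (-7.0000 + -7.0000) / 2 = -7.00

-7.00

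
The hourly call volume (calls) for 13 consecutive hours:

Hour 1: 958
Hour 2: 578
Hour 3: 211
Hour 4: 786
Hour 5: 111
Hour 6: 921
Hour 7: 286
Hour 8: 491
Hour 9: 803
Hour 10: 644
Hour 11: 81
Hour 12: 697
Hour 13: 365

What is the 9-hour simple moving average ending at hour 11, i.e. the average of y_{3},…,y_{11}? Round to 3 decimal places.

481.556

Sum of periods 3–11: 211 + 786 + 111 + 921 + 286 + 491 + 803 + 644 + 81 = 4334
Divide by 9: 4334 / 9 = 481.556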